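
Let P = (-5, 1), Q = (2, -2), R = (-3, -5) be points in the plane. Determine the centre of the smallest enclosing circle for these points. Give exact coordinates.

Side lengths²: PQ² = 58, PR² = 40, QR² = 34.
Since PQ² = 58 < 40 + 34 = 74, the triangle is acute, so the smallest enclosing circle is the circumcircle.
Circumcentre = (-11/6, -23/18), r² = 2465/162.
Centre = (-11/6, -23/18).

(-11/6, -23/18)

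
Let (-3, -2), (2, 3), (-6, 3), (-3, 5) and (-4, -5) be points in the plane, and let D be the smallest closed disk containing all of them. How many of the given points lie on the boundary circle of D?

3

A smallest enclosing disk is always determined by at most three of the input points on its boundary.
The minimum enclosing circle is determined by three boundary points: (2, 3), (-3, 5), (-4, -5).
Their circumcentre is (-28/13, -7/52) with r² = 73225/2704.
The farthest remaining point (-6, 3) is at distance² 66569/2704 ≤ 73225/2704.
The points at distance exactly r from the centre are (2, 3), (-3, 5), (-4, -5) — 3 points.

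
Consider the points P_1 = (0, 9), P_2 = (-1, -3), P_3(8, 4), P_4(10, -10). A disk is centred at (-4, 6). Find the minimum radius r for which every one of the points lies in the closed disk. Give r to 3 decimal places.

21.260

The required radius is the distance from (-4, 6) to the farthest point.
Squared distances: 25, 90, 148, 452.
Maximum is 452, attained at P_4.
r = √452 ≈ 21.260.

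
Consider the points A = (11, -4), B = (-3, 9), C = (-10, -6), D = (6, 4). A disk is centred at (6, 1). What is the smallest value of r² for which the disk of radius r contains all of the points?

305

The required radius is the distance from (6, 1) to the farthest point.
Squared distances: 50, 145, 305, 9.
Maximum is 305, attained at C.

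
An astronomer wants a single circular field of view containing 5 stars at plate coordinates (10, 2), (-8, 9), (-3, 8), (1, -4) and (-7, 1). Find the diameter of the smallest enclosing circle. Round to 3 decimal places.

By Welzl's lemma the MEC is supported by two points (diametrically opposite) or three points (on a circumcircle).
The farthest pair is (10, 2)–(-8, 9) with squared distance 373. The circle on this segment as diameter has centre (1, 5.5) and r² = 373/4 = 93.25.
Check (-3, 8): distance² to centre = 22.25 ≤ 93.25, so it lies inside.
All remaining points lie in this disk, and no smaller disk contains both endpoints, so this is the minimum enclosing circle.
Diameter = 2r = 2√(93.25) ≈ 19.313.

19.313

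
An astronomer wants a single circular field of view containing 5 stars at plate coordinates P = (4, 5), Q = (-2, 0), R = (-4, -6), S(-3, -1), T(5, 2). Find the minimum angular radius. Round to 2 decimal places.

By Welzl's lemma the MEC is supported by two points (diametrically opposite) or three points (on a circumcircle).
The farthest pair is P–R with squared distance 185. The circle on this segment as diameter has centre (0, -0.5) and r² = 185/4 = 46.25.
Check Q: distance² to centre = 4.25 ≤ 46.25, so it lies inside.
All remaining points lie in this disk, and no smaller disk contains both endpoints, so this is the minimum enclosing circle.
r = √(46.25) ≈ 6.80.

6.80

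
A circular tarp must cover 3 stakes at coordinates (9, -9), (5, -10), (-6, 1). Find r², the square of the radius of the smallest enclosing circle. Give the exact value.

81.25

Call the three points A, B, C in the order given.
Side lengths²: AB² = 17, AC² = 325, BC² = 242.
Since AC² = 325 ≥ 242 + 17 = 259, the angle opposite AC is not acute, so the smallest enclosing circle has AC as diameter.
Centre = midpoint of AC = (1.5, -4), r² = 325/4 = 81.25.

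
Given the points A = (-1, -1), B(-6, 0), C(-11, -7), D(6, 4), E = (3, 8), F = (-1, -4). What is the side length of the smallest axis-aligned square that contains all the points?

17

The bounding box has width 17 and height 15.
An axis-aligned square enclosing the set must have side ≥ max(width, height).
So the minimum side is max(17, 15) = 17.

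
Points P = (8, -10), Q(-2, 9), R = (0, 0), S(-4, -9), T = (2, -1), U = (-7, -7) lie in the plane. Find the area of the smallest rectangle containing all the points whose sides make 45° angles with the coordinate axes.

In coordinates u = x + y, v = x − y the rectangle is axis-aligned; the map (x,y)→(u,v) scales areas by 2.
u-values: -2, 7, 0, -13, 1, -14; range = 7 − (-14) = 21.
v-values: 18, -11, 0, 5, 3, 0; range = 18 − (-11) = 29.
Area = (21 × 29) / 2 = 304.5.

304.5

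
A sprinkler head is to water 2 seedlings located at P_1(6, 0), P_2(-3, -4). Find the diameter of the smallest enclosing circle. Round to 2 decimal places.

9.85

The smallest circle enclosing two points has them as diameter endpoints.
Centre = midpoint = (1.5, -2); r² = |P_1P_2|²/4 = 97/4 = 24.25.
Diameter = 2r = 2√(24.25) ≈ 9.85.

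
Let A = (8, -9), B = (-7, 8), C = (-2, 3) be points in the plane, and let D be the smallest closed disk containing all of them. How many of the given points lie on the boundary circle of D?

2

Side lengths²: AB² = 514, AC² = 244, BC² = 50.
Since AB² = 514 ≥ 244 + 50 = 294, the angle opposite AB is not acute, so the smallest enclosing circle has AB as diameter.
Centre = midpoint of AB = (0.5, -0.5), r² = 514/4 = 128.5.
The points at distance exactly r from the centre are A, B — 2 points.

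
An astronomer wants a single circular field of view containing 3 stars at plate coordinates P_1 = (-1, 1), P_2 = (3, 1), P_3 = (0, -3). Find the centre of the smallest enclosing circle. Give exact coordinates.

Side lengths²: P_1P_2² = 16, P_1P_3² = 17, P_2P_3² = 25.
Since P_2P_3² = 25 < 17 + 16 = 33, the triangle is acute, so the smallest enclosing circle is the circumcircle.
Circumcentre = (1, -0.625), r² = 6.640625.
Centre = (1, -0.625).

(1, -0.625)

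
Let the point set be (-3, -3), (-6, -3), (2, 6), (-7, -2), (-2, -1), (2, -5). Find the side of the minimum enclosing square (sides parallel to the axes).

11

The bounding box has width 9 and height 11.
An axis-aligned square enclosing the set must have side ≥ max(width, height).
So the minimum side is max(9, 11) = 11.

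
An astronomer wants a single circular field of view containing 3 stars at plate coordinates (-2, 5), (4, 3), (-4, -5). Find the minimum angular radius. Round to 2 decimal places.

Call the three points A, B, C in the order given.
Side lengths²: AB² = 40, AC² = 104, BC² = 128.
Since BC² = 128 < 104 + 40 = 144, the triangle is acute, so the smallest enclosing circle is the circumcircle.
Circumcentre = (-0.5, -0.5), r² = 32.5.
r = √(32.5) ≈ 5.70.

5.70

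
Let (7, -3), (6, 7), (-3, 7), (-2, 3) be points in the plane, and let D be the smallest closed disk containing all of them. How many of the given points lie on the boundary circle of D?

By Welzl's lemma the MEC is supported by two points (diametrically opposite) or three points (on a circumcircle).
The farthest pair is (7, -3)–(-3, 7) with squared distance 200. The circle on this segment as diameter has centre (2, 2) and r² = 200/4 = 50.
Check (6, 7): distance² to centre = 41 ≤ 50, so it lies inside.
All remaining points lie in this disk, and no smaller disk contains both endpoints, so this is the minimum enclosing circle.
The points at distance exactly r from the centre are (7, -3), (-3, 7) — 2 points.

2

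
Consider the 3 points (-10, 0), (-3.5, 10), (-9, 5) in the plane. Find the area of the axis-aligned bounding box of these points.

65

x ranges over [-10, -3.5], width 6.5.
y ranges over [0, 10], height 10.
Area = 6.5 × 10 = 65.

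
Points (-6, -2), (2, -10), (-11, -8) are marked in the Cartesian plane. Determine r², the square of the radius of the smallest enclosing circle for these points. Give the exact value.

10553/242

Call the three points A, B, C in the order given.
Side lengths²: AB² = 128, AC² = 61, BC² = 173.
Since BC² = 173 < 128 + 61 = 189, the triangle is acute, so the smallest enclosing circle is the circumcircle.
Circumcentre = (-97/22, -185/22), r² = 10553/242.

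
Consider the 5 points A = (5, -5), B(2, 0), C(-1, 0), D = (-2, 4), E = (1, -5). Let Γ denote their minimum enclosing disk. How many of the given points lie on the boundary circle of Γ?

2

A smallest enclosing disk is always determined by at most three of the input points on its boundary.
The farthest pair is A–D with squared distance 130. The circle on this segment as diameter has centre (1.5, -0.5) and r² = 130/4 = 32.5.
Check B: distance² to centre = 0.5 ≤ 32.5, so it lies inside.
All remaining points lie in this disk, and no smaller disk contains both endpoints, so this is the minimum enclosing circle.
The points at distance exactly r from the centre are A, D — 2 points.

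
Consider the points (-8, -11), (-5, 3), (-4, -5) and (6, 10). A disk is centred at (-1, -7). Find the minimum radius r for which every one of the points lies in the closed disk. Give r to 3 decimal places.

The required radius is the distance from (-1, -7) to the farthest point.
Squared distances: 65, 116, 13, 338.
Maximum is 338, attained at (6, 10).
r = √338 ≈ 18.385.

18.385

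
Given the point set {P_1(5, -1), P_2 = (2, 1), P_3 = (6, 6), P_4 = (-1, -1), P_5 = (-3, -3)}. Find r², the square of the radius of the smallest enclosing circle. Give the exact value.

By Welzl's lemma the MEC is supported by two points (diametrically opposite) or three points (on a circumcircle).
The farthest pair is P_3–P_5 with squared distance 162. The circle on this segment as diameter has centre (1.5, 1.5) and r² = 162/4 = 40.5.
Check P_1: distance² to centre = 18.5 ≤ 40.5, so it lies inside.
All remaining points lie in this disk, and no smaller disk contains both endpoints, so this is the minimum enclosing circle.

40.5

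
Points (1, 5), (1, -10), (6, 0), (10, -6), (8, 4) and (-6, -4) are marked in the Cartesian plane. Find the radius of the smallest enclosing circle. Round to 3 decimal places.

By Welzl's lemma the MEC is supported by two points (diametrically opposite) or three points (on a circumcircle).
The minimum enclosing circle is determined by three boundary points: (10, -6), (8, 4), (-6, -4).
Their circumcentre is (7/3, -7/3) with r² = 650/9.
The farthest remaining point (1, -10) is at distance² 545/9 ≤ 650/9.
r = √(650/9) ≈ 8.498.

8.498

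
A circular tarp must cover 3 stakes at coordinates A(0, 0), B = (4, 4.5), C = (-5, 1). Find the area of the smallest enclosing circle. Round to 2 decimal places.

Side lengths²: AB² = 36.25, AC² = 26, BC² = 93.25.
Since BC² = 93.25 ≥ 36.25 + 26 = 62.25, the angle opposite BC is not acute, so the smallest enclosing circle has BC as diameter.
Centre = midpoint of BC = (-0.5, 2.75), r² = 93.25/4 = 23.3125.
Area = π·r² = π·23.3125 ≈ 73.24.

73.24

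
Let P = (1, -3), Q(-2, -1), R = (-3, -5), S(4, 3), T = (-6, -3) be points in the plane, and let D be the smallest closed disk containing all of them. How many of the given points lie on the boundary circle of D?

The minimum enclosing circle of a finite set is fixed by two of the points (as a diameter) or three (as a circumcircle).
The farthest pair is S–T with squared distance 136. The circle on this segment as diameter has centre (-1, 0) and r² = 136/4 = 34.
Check P: distance² to centre = 13 ≤ 34, so it lies inside.
All remaining points lie in this disk, and no smaller disk contains both endpoints, so this is the minimum enclosing circle.
The points at distance exactly r from the centre are S, T — 2 points.

2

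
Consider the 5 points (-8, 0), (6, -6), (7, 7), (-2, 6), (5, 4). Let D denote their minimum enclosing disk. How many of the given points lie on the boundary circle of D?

By Welzl's lemma the MEC is supported by two points (diametrically opposite) or three points (on a circumcircle).
The minimum enclosing circle is determined by three boundary points: (-8, 0), (6, -6), (7, 7).
Their circumcentre is (65/94, 89/94) with r² = 337705/4418.
The farthest remaining point (-2, 6) is at distance² 144817/4418 ≤ 337705/4418.
The points at distance exactly r from the centre are (-8, 0), (6, -6), (7, 7) — 3 points.

3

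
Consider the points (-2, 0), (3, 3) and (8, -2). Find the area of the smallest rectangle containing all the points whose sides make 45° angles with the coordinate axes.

In coordinates u = x + y, v = x − y the rectangle is axis-aligned; the map (x,y)→(u,v) scales areas by 2.
u-values: -2, 6, 6; range = 6 − (-2) = 8.
v-values: -2, 0, 10; range = 10 − (-2) = 12.
Area = (8 × 12) / 2 = 48.

48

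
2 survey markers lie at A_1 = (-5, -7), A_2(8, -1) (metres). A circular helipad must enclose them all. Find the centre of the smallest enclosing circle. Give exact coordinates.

The smallest circle enclosing two points has them as diameter endpoints.
Centre = midpoint = (1.5, -4); r² = |A_1A_2|²/4 = 205/4 = 51.25.
Centre = (1.5, -4).

(1.5, -4)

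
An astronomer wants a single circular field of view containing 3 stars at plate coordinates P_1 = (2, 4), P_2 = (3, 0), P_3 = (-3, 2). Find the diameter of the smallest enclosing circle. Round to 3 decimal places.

Side lengths²: P_1P_2² = 17, P_1P_3² = 29, P_2P_3² = 40.
Since P_2P_3² = 40 < 29 + 17 = 46, the triangle is acute, so the smallest enclosing circle is the circumcircle.
Circumcentre = (3/22, 31/22), r² = 2465/242.
Diameter = 2r = 2√(2465/242) ≈ 6.383.

6.383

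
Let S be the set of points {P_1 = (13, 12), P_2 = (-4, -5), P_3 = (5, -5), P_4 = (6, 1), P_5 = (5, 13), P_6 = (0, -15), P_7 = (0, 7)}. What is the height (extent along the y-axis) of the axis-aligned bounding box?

28

max y = 13, min y = -15, so height = 28.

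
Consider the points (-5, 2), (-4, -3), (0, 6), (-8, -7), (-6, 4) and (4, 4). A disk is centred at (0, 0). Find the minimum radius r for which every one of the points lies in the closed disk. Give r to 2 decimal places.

10.63

The required radius is the distance from (0, 0) to the farthest point.
Squared distances: 29, 25, 36, 113, 52, 32.
Maximum is 113, attained at (-8, -7).
r = √113 ≈ 10.63.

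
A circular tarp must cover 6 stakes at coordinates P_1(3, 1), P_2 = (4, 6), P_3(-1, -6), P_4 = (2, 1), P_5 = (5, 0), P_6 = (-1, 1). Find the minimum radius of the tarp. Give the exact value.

A smallest enclosing disk is always determined by at most three of the input points on its boundary.
The farthest pair is P_2–P_3 with squared distance 169. The circle on this segment as diameter has centre (1.5, 0) and r² = 169/4 = 42.25.
Check P_1: distance² to centre = 3.25 ≤ 42.25, so it lies inside.
All remaining points lie in this disk, and no smaller disk contains both endpoints, so this is the minimum enclosing circle.
r = √(42.25) = 6.5.

6.5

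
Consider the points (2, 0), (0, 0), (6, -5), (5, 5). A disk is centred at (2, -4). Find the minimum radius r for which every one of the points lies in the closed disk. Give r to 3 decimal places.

9.487

The required radius is the distance from (2, -4) to the farthest point.
Squared distances: 16, 20, 17, 90.
Maximum is 90, attained at (5, 5).
r = √90 ≈ 9.487.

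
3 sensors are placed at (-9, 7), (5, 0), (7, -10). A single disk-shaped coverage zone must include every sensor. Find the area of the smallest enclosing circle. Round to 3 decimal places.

428.042

Call the three points A, B, C in the order given.
Side lengths²: AB² = 245, AC² = 545, BC² = 104.
Since AC² = 545 ≥ 245 + 104 = 349, the angle opposite AC is not acute, so the smallest enclosing circle has AC as diameter.
Centre = midpoint of AC = (-1, -1.5), r² = 545/4 = 136.25.
Area = π·r² = π·136.25 ≈ 428.042.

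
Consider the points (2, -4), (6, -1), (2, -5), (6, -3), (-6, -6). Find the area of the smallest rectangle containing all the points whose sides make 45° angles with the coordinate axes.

76.5

In coordinates u = x + y, v = x − y the rectangle is axis-aligned; the map (x,y)→(u,v) scales areas by 2.
u-values: -2, 5, -3, 3, -12; range = 5 − (-12) = 17.
v-values: 6, 7, 7, 9, 0; range = 9 − 0 = 9.
Area = (17 × 9) / 2 = 76.5.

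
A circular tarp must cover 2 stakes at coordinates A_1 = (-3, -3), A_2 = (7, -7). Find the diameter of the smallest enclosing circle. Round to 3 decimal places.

The smallest circle enclosing two points has them as diameter endpoints.
Centre = midpoint = (2, -5); r² = |A_1A_2|²/4 = 116/4 = 29.
Diameter = 2r = 2√29 ≈ 10.770.

10.770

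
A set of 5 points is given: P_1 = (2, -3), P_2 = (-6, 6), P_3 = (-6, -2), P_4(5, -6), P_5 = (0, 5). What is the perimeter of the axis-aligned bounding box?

Width = max x − min x = 5 − (-6) = 11.
Height = max y − min y = 6 − (-6) = 12.
Perimeter = 2(11 + 12) = 46.

46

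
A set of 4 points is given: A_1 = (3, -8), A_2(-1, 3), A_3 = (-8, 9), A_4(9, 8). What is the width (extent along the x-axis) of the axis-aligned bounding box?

max x = 9, min x = -8, so width = 17.

17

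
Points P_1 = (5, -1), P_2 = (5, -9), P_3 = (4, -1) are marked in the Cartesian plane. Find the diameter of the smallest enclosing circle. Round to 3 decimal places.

8.062

Side lengths²: P_1P_2² = 64, P_1P_3² = 1, P_2P_3² = 65.
Since P_2P_3² = 65 ≥ 64 + 1 = 65, the angle opposite P_2P_3 is not acute, so the smallest enclosing circle has P_2P_3 as diameter.
Centre = midpoint of P_2P_3 = (4.5, -5), r² = 65/4 = 16.25.
Diameter = 2r = 2√(16.25) ≈ 8.062.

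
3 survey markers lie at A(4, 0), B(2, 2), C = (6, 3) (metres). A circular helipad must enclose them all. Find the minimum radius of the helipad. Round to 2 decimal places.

Side lengths²: AB² = 8, AC² = 13, BC² = 17.
Since BC² = 17 < 13 + 8 = 21, the triangle is acute, so the smallest enclosing circle is the circumcircle.
Circumcentre = (4.1, 2.1), r² = 4.42.
r = √(4.42) ≈ 2.10.

2.10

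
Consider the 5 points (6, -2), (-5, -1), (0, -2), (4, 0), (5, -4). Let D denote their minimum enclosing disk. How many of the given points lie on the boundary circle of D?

By Welzl's lemma the MEC is supported by two points (diametrically opposite) or three points (on a circumcircle).
The farthest pair is (6, -2)–(-5, -1) with squared distance 122. The circle on this segment as diameter has centre (0.5, -1.5) and r² = 122/4 = 30.5.
Check (0, -2): distance² to centre = 0.5 ≤ 30.5, so it lies inside.
All remaining points lie in this disk, and no smaller disk contains both endpoints, so this is the minimum enclosing circle.
The points at distance exactly r from the centre are (6, -2), (-5, -1) — 2 points.

2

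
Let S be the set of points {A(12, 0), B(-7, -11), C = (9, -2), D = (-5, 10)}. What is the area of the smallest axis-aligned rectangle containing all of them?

399

x ranges over [-7, 12], width 19.
y ranges over [-11, 10], height 21.
Area = 19 × 21 = 399.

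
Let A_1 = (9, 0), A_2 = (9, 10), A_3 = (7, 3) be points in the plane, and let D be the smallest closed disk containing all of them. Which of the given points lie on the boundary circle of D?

Side lengths²: A_1A_2² = 100, A_1A_3² = 13, A_2A_3² = 53.
Since A_1A_2² = 100 ≥ 53 + 13 = 66, the angle opposite A_1A_2 is not acute, so the smallest enclosing circle has A_1A_2 as diameter.
Centre = midpoint of A_1A_2 = (9, 5), r² = 100/4 = 25.
The points at distance exactly r from the centre are A_1, A_2 — 2 points.

A_1, A_2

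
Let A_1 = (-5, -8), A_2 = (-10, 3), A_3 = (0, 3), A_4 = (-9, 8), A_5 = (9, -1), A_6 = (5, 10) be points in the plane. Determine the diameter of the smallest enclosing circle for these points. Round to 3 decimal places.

By Welzl's lemma the MEC is supported by two points (diametrically opposite) or three points (on a circumcircle).
The minimum enclosing circle is determined by three boundary points: A_1, A_4, A_6.
Their circumcentre is (-27/29, 44/29) with r² = 90100/841.
The farthest remaining point A_5 is at distance² 88273/841 ≤ 90100/841.
Diameter = 2r = 2√(90100/841) ≈ 20.701.

20.701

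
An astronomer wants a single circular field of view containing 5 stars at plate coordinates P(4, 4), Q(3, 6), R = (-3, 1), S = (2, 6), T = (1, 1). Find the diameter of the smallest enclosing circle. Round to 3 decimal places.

7.824

The minimum enclosing circle of a finite set is fixed by two of the points (as a diameter) or three (as a circumcircle).
The minimum enclosing circle is determined by three boundary points: P, Q, R.
Their circumcentre is (5/34, 113/34) with r² = 8845/578.
The farthest remaining point S is at distance² 6125/578 ≤ 8845/578.
Diameter = 2r = 2√(8845/578) ≈ 7.824.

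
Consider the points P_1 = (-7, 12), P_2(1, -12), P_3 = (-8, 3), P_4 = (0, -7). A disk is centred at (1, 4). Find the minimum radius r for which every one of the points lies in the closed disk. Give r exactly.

The required radius is the distance from (1, 4) to the farthest point.
Squared distances: 128, 256, 82, 122.
Maximum is 256, attained at P_2.
r = √256 = 16.

16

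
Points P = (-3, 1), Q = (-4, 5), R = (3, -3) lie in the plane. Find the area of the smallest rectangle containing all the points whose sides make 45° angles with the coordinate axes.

In coordinates u = x + y, v = x − y the rectangle is axis-aligned; the map (x,y)→(u,v) scales areas by 2.
u-values: -2, 1, 0; range = 1 − (-2) = 3.
v-values: -4, -9, 6; range = 6 − (-9) = 15.
Area = (3 × 15) / 2 = 22.5.

22.5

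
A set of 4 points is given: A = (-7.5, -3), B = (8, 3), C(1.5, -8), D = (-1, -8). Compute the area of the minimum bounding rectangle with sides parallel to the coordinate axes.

170.5

x ranges over [-7.5, 8], width 15.5.
y ranges over [-8, 3], height 11.
Area = 15.5 × 11 = 170.5.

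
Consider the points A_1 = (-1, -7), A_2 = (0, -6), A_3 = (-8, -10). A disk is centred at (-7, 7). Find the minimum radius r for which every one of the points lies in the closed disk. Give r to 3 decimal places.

The required radius is the distance from (-7, 7) to the farthest point.
Squared distances: 232, 218, 290.
Maximum is 290, attained at A_3.
r = √290 ≈ 17.029.

17.029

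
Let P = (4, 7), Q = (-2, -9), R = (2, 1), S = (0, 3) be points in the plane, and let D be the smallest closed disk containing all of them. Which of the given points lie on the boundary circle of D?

A smallest enclosing disk is always determined by at most three of the input points on its boundary.
The farthest pair is P–Q with squared distance 292. The circle on this segment as diameter has centre (1, -1) and r² = 292/4 = 73.
Check R: distance² to centre = 5 ≤ 73, so it lies inside.
All remaining points lie in this disk, and no smaller disk contains both endpoints, so this is the minimum enclosing circle.
The points at distance exactly r from the centre are P, Q — 2 points.

P, Q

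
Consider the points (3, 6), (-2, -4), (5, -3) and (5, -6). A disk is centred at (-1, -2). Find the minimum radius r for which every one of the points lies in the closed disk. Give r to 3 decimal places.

8.944

The required radius is the distance from (-1, -2) to the farthest point.
Squared distances: 80, 5, 37, 52.
Maximum is 80, attained at (3, 6).
r = √80 ≈ 8.944.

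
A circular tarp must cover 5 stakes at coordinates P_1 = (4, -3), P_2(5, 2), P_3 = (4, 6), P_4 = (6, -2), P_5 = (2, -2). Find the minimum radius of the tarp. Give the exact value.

4.5

The minimum enclosing circle of a finite set is fixed by two of the points (as a diameter) or three (as a circumcircle).
The farthest pair is P_1–P_3 with squared distance 81. The circle on this segment as diameter has centre (4, 1.5) and r² = 81/4 = 20.25.
Check P_2: distance² to centre = 1.25 ≤ 20.25, so it lies inside.
All remaining points lie in this disk, and no smaller disk contains both endpoints, so this is the minimum enclosing circle.
r = √(20.25) = 4.5.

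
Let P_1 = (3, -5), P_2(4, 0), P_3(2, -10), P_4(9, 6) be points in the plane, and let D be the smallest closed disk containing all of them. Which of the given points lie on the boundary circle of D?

P_3, P_4

By Welzl's lemma the MEC is supported by two points (diametrically opposite) or three points (on a circumcircle).
The farthest pair is P_3–P_4 with squared distance 305. The circle on this segment as diameter has centre (5.5, -2) and r² = 305/4 = 76.25.
Check P_1: distance² to centre = 15.25 ≤ 76.25, so it lies inside.
All remaining points lie in this disk, and no smaller disk contains both endpoints, so this is the minimum enclosing circle.
The points at distance exactly r from the centre are P_3, P_4 — 2 points.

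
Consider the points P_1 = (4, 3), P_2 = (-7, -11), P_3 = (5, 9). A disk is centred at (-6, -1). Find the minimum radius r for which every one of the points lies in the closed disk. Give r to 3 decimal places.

The required radius is the distance from (-6, -1) to the farthest point.
Squared distances: 116, 101, 221.
Maximum is 221, attained at P_3.
r = √221 ≈ 14.866.

14.866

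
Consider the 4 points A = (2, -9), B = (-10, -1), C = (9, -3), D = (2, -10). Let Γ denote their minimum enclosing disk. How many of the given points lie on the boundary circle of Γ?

2

A smallest enclosing disk is always determined by at most three of the input points on its boundary.
The farthest pair is B–C with squared distance 365. The circle on this segment as diameter has centre (-0.5, -2) and r² = 365/4 = 91.25.
Check A: distance² to centre = 55.25 ≤ 91.25, so it lies inside.
All remaining points lie in this disk, and no smaller disk contains both endpoints, so this is the minimum enclosing circle.
The points at distance exactly r from the centre are B, C — 2 points.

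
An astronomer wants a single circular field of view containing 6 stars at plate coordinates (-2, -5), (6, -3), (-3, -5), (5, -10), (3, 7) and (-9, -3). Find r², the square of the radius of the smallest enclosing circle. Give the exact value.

A smallest enclosing disk is always determined by at most three of the input points on its boundary.
The minimum enclosing circle is determined by three boundary points: (5, -10), (3, 7), (-9, -3).
Their circumcentre is (0.28125, -1.9375) with r² = 87.2705078125.
The farthest remaining point (6, -3) is at distance² 33.8330078125 ≤ 87.2705078125.

87.2705078125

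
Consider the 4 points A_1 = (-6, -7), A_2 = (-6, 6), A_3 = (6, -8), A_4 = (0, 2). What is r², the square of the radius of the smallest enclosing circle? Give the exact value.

The farthest pair is A_2–A_3 with squared distance 340. The circle on this segment as diameter has centre (0, -1) and r² = 340/4 = 85.
Check A_1: distance² to centre = 72 ≤ 85, so it lies inside.
All remaining points lie in this disk, and no smaller disk contains both endpoints, so this is the minimum enclosing circle.

85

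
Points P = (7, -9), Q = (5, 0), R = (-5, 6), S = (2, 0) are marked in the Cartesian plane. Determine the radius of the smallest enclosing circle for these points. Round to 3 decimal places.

9.605

A smallest enclosing disk is always determined by at most three of the input points on its boundary.
The farthest pair is P–R with squared distance 369. The circle on this segment as diameter has centre (1, -1.5) and r² = 369/4 = 92.25.
Check Q: distance² to centre = 18.25 ≤ 92.25, so it lies inside.
All remaining points lie in this disk, and no smaller disk contains both endpoints, so this is the minimum enclosing circle.
r = √(92.25) ≈ 9.605.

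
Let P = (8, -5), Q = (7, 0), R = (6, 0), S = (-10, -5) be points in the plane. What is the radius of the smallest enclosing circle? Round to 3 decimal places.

9.035

The minimum enclosing circle is determined by three boundary points: P, Q, S.
Their circumcentre is (-1, -4.2) with r² = 81.64.
The farthest remaining point R is at distance² 66.64 ≤ 81.64.
r = √(81.64) ≈ 9.035.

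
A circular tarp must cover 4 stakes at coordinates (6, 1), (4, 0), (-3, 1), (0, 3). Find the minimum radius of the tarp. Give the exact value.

4.5

The farthest pair is (6, 1)–(-3, 1) with squared distance 81. The circle on this segment as diameter has centre (1.5, 1) and r² = 81/4 = 20.25.
Check (4, 0): distance² to centre = 7.25 ≤ 20.25, so it lies inside.
All remaining points lie in this disk, and no smaller disk contains both endpoints, so this is the minimum enclosing circle.
r = √(20.25) = 4.5.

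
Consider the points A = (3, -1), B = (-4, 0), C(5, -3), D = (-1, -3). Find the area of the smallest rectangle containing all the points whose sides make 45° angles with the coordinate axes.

In coordinates u = x + y, v = x − y the rectangle is axis-aligned; the map (x,y)→(u,v) scales areas by 2.
u-values: 2, -4, 2, -4; range = 2 − (-4) = 6.
v-values: 4, -4, 8, 2; range = 8 − (-4) = 12.
Area = (6 × 12) / 2 = 36.

36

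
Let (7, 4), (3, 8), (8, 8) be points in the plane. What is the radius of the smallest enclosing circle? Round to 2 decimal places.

2.92

Call the three points A, B, C in the order given.
Side lengths²: AB² = 32, AC² = 17, BC² = 25.
Since AB² = 32 < 25 + 17 = 42, the triangle is acute, so the smallest enclosing circle is the circumcircle.
Circumcentre = (5.5, 6.5), r² = 8.5.
r = √(8.5) ≈ 2.92.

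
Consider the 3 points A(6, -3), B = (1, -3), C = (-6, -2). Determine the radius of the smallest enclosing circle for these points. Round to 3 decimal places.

6.021

Side lengths²: AB² = 25, AC² = 145, BC² = 50.
Since AC² = 145 ≥ 50 + 25 = 75, the angle opposite AC is not acute, so the smallest enclosing circle has AC as diameter.
Centre = midpoint of AC = (0, -2.5), r² = 145/4 = 36.25.
r = √(36.25) ≈ 6.021.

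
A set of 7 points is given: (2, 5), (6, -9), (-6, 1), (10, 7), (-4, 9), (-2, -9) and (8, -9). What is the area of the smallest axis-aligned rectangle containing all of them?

x ranges over [-6, 10], width 16.
y ranges over [-9, 9], height 18.
Area = 16 × 18 = 288.

288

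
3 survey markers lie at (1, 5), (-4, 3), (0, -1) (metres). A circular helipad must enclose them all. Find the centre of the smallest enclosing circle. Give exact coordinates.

(-11/14, 31/14)

Call the three points A, B, C in the order given.
Side lengths²: AB² = 29, AC² = 37, BC² = 32.
Since AC² = 37 < 32 + 29 = 61, the triangle is acute, so the smallest enclosing circle is the circumcircle.
Circumcentre = (-11/14, 31/14), r² = 1073/98.
Centre = (-11/14, 31/14).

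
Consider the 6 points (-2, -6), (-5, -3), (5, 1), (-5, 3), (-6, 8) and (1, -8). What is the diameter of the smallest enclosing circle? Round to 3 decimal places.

17.464

The minimum enclosing circle of a finite set is fixed by two of the points (as a diameter) or three (as a circumcircle).
The farthest pair is (-6, 8)–(1, -8) with squared distance 305. The circle on this segment as diameter has centre (-2.5, 0) and r² = 305/4 = 76.25.
Check (-2, -6): distance² to centre = 36.25 ≤ 76.25, so it lies inside.
All remaining points lie in this disk, and no smaller disk contains both endpoints, so this is the minimum enclosing circle.
Diameter = 2r = 2√(76.25) ≈ 17.464.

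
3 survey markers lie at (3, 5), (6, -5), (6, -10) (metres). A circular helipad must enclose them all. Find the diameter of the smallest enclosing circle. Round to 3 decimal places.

15.297

Call the three points A, B, C in the order given.
Side lengths²: AB² = 109, AC² = 234, BC² = 25.
Since AC² = 234 ≥ 109 + 25 = 134, the angle opposite AC is not acute, so the smallest enclosing circle has AC as diameter.
Centre = midpoint of AC = (4.5, -2.5), r² = 234/4 = 58.5.
Diameter = 2r = 2√(58.5) ≈ 15.297.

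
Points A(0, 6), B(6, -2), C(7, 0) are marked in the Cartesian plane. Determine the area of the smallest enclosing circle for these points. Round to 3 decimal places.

Side lengths²: AB² = 100, AC² = 85, BC² = 5.
Since AB² = 100 ≥ 85 + 5 = 90, the angle opposite AB is not acute, so the smallest enclosing circle has AB as diameter.
Centre = midpoint of AB = (3, 2), r² = 100/4 = 25.
Area = π·r² = π·25 ≈ 78.540.

78.540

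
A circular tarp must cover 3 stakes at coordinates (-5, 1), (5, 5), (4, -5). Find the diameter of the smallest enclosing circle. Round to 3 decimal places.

12.196

Call the three points A, B, C in the order given.
Side lengths²: AB² = 116, AC² = 117, BC² = 101.
Since AC² = 117 < 116 + 101 = 217, the triangle is acute, so the smallest enclosing circle is the circumcircle.
Circumcentre = (1.0625, 0.34375), r² = 37.1845703125.
Diameter = 2r = 2√(37.1845703125) ≈ 12.196.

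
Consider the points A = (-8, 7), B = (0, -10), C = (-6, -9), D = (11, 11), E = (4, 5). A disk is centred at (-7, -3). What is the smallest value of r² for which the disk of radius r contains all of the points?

520

The required radius is the distance from (-7, -3) to the farthest point.
Squared distances: 101, 98, 37, 520, 185.
Maximum is 520, attained at D.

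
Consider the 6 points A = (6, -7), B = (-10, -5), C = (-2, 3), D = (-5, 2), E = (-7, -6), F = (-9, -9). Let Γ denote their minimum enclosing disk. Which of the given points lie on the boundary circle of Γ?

A, B, C

The minimum enclosing circle of a finite set is fixed by two of the points (as a diameter) or three (as a circumcircle).
The minimum enclosing circle is determined by three boundary points: A, B, C.
Their circumcentre is (-17/9, -46/9) with r² = 5330/81.
The farthest remaining point F is at distance² 5321/81 ≤ 5330/81.
The points at distance exactly r from the centre are A, B, C — 3 points.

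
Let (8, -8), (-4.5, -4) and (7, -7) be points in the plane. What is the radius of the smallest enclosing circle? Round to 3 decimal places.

6.562

Call the three points A, B, C in the order given.
Side lengths²: AB² = 172.25, AC² = 2, BC² = 141.25.
Since AB² = 172.25 ≥ 141.25 + 2 = 143.25, the angle opposite AB is not acute, so the smallest enclosing circle has AB as diameter.
Centre = midpoint of AB = (1.75, -6), r² = 172.25/4 = 43.0625.
r = √(43.0625) ≈ 6.562.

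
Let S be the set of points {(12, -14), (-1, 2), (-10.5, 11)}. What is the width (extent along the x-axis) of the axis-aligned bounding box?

max x = 12, min x = -10.5, so width = 22.5.

22.5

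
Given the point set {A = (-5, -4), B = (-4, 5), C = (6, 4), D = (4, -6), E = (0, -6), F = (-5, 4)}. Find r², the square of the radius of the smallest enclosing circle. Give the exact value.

47.06

A smallest enclosing disk is always determined by at most three of the input points on its boundary.
The minimum enclosing circle is determined by three boundary points: C, D, F.
Their circumcentre is (0.5, -0.1) with r² = 47.06.
The farthest remaining point B is at distance² 46.26 ≤ 47.06.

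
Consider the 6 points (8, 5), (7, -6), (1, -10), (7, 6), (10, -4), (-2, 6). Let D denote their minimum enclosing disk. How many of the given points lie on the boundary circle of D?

3

By Welzl's lemma the MEC is supported by two points (diametrically opposite) or three points (on a circumcircle).
The minimum enclosing circle is determined by three boundary points: (1, -10), (7, 6), (-2, 6).
Their circumcentre is (2.5, -1.4375) with r² = 75.56640625.
The farthest remaining point (8, 5) is at distance² 71.69140625 ≤ 75.56640625.
The points at distance exactly r from the centre are (1, -10), (7, 6), (-2, 6) — 3 points.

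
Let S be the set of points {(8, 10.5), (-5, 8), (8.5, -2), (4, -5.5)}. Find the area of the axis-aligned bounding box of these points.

216

x ranges over [-5, 8.5], width 13.5.
y ranges over [-5.5, 10.5], height 16.
Area = 13.5 × 16 = 216.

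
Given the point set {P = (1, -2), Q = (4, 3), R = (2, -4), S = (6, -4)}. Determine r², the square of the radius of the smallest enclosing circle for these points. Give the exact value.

The minimum enclosing circle is determined by three boundary points: Q, R, S.
Their circumcentre is (4, -11/14) with r² = 2809/196.
The farthest remaining point P is at distance² 2053/196 ≤ 2809/196.

2809/196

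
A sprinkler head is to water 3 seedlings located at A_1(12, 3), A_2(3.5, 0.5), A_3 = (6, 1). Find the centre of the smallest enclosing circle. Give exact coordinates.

(7.75, 1.75)

Side lengths²: A_1A_2² = 78.5, A_1A_3² = 40, A_2A_3² = 6.5.
Since A_1A_2² = 78.5 ≥ 40 + 6.5 = 46.5, the angle opposite A_1A_2 is not acute, so the smallest enclosing circle has A_1A_2 as diameter.
Centre = midpoint of A_1A_2 = (7.75, 1.75), r² = 78.5/4 = 19.625.
Centre = (7.75, 1.75).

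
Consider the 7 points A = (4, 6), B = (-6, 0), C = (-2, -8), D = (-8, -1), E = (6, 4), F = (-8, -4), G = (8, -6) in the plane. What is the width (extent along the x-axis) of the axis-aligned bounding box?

max x = 8, min x = -8, so width = 16.

16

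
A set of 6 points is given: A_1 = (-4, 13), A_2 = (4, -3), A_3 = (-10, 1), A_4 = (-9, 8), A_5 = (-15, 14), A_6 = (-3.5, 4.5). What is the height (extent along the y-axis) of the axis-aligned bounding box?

17

max y = 14, min y = -3, so height = 17.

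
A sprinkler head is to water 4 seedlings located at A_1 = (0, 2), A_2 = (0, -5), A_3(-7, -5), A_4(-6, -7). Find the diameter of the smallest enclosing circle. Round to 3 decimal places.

The minimum enclosing circle of a finite set is fixed by two of the points (as a diameter) or three (as a circumcircle).
The farthest pair is A_1–A_4 with squared distance 117. The circle on this segment as diameter has centre (-3, -2.5) and r² = 117/4 = 29.25.
Check A_2: distance² to centre = 15.25 ≤ 29.25, so it lies inside.
All remaining points lie in this disk, and no smaller disk contains both endpoints, so this is the minimum enclosing circle.
Diameter = 2r = 2√(29.25) ≈ 10.817.

10.817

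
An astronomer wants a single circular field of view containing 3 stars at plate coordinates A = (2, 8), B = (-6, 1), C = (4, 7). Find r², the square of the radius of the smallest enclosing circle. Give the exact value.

Side lengths²: AB² = 113, AC² = 5, BC² = 136.
Since BC² = 136 ≥ 113 + 5 = 118, the angle opposite BC is not acute, so the smallest enclosing circle has BC as diameter.
Centre = midpoint of BC = (-1, 4), r² = 136/4 = 34.

34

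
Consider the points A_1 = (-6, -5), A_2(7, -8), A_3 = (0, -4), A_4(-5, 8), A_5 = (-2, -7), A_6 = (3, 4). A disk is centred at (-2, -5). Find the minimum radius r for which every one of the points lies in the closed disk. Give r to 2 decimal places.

13.34

The required radius is the distance from (-2, -5) to the farthest point.
Squared distances: 16, 90, 5, 178, 4, 106.
Maximum is 178, attained at A_4.
r = √178 ≈ 13.34.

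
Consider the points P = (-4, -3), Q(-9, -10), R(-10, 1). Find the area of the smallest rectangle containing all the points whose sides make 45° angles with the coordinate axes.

In coordinates u = x + y, v = x − y the rectangle is axis-aligned; the map (x,y)→(u,v) scales areas by 2.
u-values: -7, -19, -9; range = -7 − (-19) = 12.
v-values: -1, 1, -11; range = 1 − (-11) = 12.
Area = (12 × 12) / 2 = 72.

72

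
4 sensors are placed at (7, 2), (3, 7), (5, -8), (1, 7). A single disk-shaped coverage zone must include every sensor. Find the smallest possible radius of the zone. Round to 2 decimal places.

The farthest pair is (5, -8)–(1, 7) with squared distance 241. The circle on this segment as diameter has centre (3, -0.5) and r² = 241/4 = 60.25.
Check (7, 2): distance² to centre = 22.25 ≤ 60.25, so it lies inside.
All remaining points lie in this disk, and no smaller disk contains both endpoints, so this is the minimum enclosing circle.
r = √(60.25) ≈ 7.76.

7.76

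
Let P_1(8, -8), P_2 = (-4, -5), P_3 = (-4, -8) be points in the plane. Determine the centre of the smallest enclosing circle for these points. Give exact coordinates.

Side lengths²: P_1P_2² = 153, P_1P_3² = 144, P_2P_3² = 9.
Since P_1P_2² = 153 ≥ 144 + 9 = 153, the angle opposite P_1P_2 is not acute, so the smallest enclosing circle has P_1P_2 as diameter.
Centre = midpoint of P_1P_2 = (2, -6.5), r² = 153/4 = 38.25.
Centre = (2, -6.5).

(2, -6.5)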